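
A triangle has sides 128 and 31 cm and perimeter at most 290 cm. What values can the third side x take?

97 < x ≤ 131

Triangle inequality alone gives 97 < x < 159.
The perimeter condition gives x ≤ 290 − 128 − 31 = 131.
Intersecting the two: 97 < x ≤ 131.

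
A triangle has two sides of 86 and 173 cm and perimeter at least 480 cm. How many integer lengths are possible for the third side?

38

Triangle inequality: 87 < x < 259. Perimeter ≥ 480 gives x ≥ 480 − 86 − 173 = 221.
So 221 ≤ x < 259; integers 221 through 258: 38 values.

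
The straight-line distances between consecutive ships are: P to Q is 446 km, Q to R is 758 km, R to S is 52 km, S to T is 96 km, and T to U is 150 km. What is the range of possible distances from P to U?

The maximum is all hops collinear in one direction: 446 + 758 + 52 + 96 + 150 = 1502.
The longest hop is 758; the others sum to 744. Folding the others back against it leaves at least 758 − 744 = 14.

14 ≤ PU ≤ 1502 km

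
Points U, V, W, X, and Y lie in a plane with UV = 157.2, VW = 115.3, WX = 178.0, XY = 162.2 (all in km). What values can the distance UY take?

0 ≤ UY ≤ 612.7 km

The maximum is all hops collinear in one direction: 157.2 + 115.3 + 178.0 + 162.2 = 612.7.
The longest hop is 178.0; the others sum to 434.7. Since 178.0 ≤ 434.7, the path can fold back on itself completely, so the minimum distance is 0.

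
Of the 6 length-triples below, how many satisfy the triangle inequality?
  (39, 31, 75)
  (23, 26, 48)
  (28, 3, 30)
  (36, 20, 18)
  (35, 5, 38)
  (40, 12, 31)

(31,39,75): 31+39 ≤ 75 → not valid
(23,26,48): 23+26 > 48 → valid
(3,28,30): 3+28 > 30 → valid
(18,20,36): 18+20 > 36 → valid
(5,35,38): 5+35 > 38 → valid
(12,31,40): 12+31 > 40 → valid
5 of the 6 triples form a triangle.

5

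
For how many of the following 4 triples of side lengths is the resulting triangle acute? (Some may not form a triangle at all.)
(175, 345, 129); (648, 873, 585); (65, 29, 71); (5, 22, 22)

2

(175,345,129): 129+175 ≤ 345, not a triangle
(648,873,585): 585²+648² = 762129 = 873² → right
(65,29,71): 29²+65² = 5066 > 5041 = 71² → acute
(5,22,22): 5²+22² = 509 > 484 = 22² → acute
2 of the 4 are acute.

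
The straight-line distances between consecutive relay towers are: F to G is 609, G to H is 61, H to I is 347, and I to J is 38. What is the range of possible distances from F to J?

163 ≤ FJ ≤ 1055

The maximum is all hops collinear in one direction: 609 + 61 + 347 + 38 = 1055.
The longest hop is 609; the others sum to 446. Folding the others back against it leaves at least 609 − 446 = 163.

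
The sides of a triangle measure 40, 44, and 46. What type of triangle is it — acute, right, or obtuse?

Compare the square of the longest side to the sum of squares of the other two: 40² + 44² = 3536 > 2116 = 46².

acute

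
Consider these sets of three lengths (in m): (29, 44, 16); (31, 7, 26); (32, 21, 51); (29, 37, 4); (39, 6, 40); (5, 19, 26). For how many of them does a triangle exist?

(16,29,44): 16+29 > 44 → valid
(7,26,31): 7+26 > 31 → valid
(21,32,51): 21+32 > 51 → valid
(4,29,37): 4+29 ≤ 37 → not valid
(6,39,40): 6+39 > 40 → valid
(5,19,26): 5+19 ≤ 26 → not valid
4 of the 6 triples form a triangle.

4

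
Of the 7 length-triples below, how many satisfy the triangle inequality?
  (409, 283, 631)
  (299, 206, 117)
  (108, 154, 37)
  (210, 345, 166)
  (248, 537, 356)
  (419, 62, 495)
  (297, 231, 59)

4

(283,409,631): 283+409 > 631 → valid
(117,206,299): 117+206 > 299 → valid
(37,108,154): 37+108 ≤ 154 → not valid
(166,210,345): 166+210 > 345 → valid
(248,356,537): 248+356 > 537 → valid
(62,419,495): 62+419 ≤ 495 → not valid
(59,231,297): 59+231 ≤ 297 → not valid
4 of the 7 triples form a triangle.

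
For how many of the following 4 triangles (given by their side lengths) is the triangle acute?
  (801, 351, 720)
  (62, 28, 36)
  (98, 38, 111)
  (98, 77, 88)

(801,351,720): 351²+720² = 641601 = 801² → right
(62,28,36): 28²+36² = 2080 < 3844 = 62² → obtuse
(98,38,111): 38²+98² = 11048 < 12321 = 111² → obtuse
(98,77,88): 77²+88² = 13673 > 9604 = 98² → acute
1 of the 4 is acute.

1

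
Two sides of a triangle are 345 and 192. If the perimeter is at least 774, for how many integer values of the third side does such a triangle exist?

Triangle inequality: 153 < x < 537. Perimeter ≥ 774 gives x ≥ 774 − 345 − 192 = 237.
So 237 ≤ x < 537; integers 237 through 536: 300 values.

300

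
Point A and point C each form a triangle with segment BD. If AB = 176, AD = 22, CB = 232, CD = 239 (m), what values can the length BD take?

From triangle ABD: |176 − 22| < BD < 176 + 22, i.e. 154 < BD < 198.
From triangle CBD: 7 < BD < 471.
Both must hold, so BD lies in the intersection.

154 < BD < 198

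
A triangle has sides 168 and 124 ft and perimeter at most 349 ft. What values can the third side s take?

44 < s ≤ 57

Triangle inequality alone gives 44 < s < 292.
The perimeter condition gives s ≤ 349 − 168 − 124 = 57.
Intersecting the two: 44 < s ≤ 57.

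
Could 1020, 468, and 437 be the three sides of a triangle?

The longest side is 1020, but the other two sum to only 905.
905 < 1020, so the triangle inequality fails.

No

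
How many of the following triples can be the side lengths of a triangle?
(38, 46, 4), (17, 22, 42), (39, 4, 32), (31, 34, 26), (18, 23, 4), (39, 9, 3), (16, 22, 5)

1

(4,38,46): 4+38 ≤ 46 → not valid
(17,22,42): 17+22 ≤ 42 → not valid
(4,32,39): 4+32 ≤ 39 → not valid
(26,31,34): 26+31 > 34 → valid
(4,18,23): 4+18 ≤ 23 → not valid
(3,9,39): 3+9 ≤ 39 → not valid
(5,16,22): 5+16 ≤ 22 → not valid
1 of the 7 triples forms a triangle.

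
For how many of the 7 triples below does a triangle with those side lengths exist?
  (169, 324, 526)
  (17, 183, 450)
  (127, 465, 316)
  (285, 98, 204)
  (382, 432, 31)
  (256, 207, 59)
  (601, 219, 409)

3

(169,324,526): 169+324 ≤ 526 → not valid
(17,183,450): 17+183 ≤ 450 → not valid
(127,316,465): 127+316 ≤ 465 → not valid
(98,204,285): 98+204 > 285 → valid
(31,382,432): 31+382 ≤ 432 → not valid
(59,207,256): 59+207 > 256 → valid
(219,409,601): 219+409 > 601 → valid
3 of the 7 triples form a triangle.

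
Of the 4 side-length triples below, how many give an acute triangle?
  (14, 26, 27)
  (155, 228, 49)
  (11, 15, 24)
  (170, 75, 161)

2

(14,26,27): 14²+26² = 872 > 729 = 27² → acute
(155,228,49): 49+155 ≤ 228, not a triangle
(11,15,24): 11²+15² = 346 < 576 = 24² → obtuse
(170,75,161): 75²+161² = 31546 > 28900 = 170² → acute
2 of the 4 are acute.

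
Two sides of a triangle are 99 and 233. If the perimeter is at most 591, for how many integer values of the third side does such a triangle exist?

Triangle inequality: 134 < x < 332. Perimeter ≤ 591 gives x ≤ 591 − 99 − 233 = 259.
So 134 < x ≤ 259; integers 135 through 259: 125 values.

125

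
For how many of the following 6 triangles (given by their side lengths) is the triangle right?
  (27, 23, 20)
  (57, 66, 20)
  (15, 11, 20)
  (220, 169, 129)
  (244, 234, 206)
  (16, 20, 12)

1

(27,23,20): 20²+23² = 929 > 729 = 27² → acute
(57,66,20): 20²+57² = 3649 < 4356 = 66² → obtuse
(15,11,20): 11²+15² = 346 < 400 = 20² → obtuse
(220,169,129): 129²+169² = 45202 < 48400 = 220² → obtuse
(244,234,206): 206²+234² = 97192 > 59536 = 244² → acute
(16,20,12): 12²+16² = 400 = 20² → right
1 of the 6 is right.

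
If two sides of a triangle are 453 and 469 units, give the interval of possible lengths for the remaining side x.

16 < x < 922

By the triangle inequality, x must be less than 453 + 469 = 922 and greater than |453 − 469| = 16.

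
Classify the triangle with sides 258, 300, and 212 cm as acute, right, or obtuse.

acute

Compare the square of the longest side to the sum of squares of the other two: 212² + 258² = 111508 > 90000 = 300².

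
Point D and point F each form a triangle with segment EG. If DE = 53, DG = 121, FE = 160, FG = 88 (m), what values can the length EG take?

72 < EG < 174

From triangle DEG: |53 − 121| < EG < 53 + 121, i.e. 68 < EG < 174.
From triangle FEG: 72 < EG < 248.
Both must hold, so EG lies in the intersection.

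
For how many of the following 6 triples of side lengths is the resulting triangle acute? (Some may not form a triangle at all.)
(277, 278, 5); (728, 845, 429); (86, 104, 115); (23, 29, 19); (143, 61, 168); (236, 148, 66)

(277,278,5): 5²+277² = 76754 < 77284 = 278² → obtuse
(728,845,429): 429²+728² = 714025 = 845² → right
(86,104,115): 86²+104² = 18212 > 13225 = 115² → acute
(23,29,19): 19²+23² = 890 > 841 = 29² → acute
(143,61,168): 61²+143² = 24170 < 28224 = 168² → obtuse
(236,148,66): 66+148 ≤ 236, not a triangle
2 of the 6 are acute.

2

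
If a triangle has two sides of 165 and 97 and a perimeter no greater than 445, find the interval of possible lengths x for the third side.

Triangle inequality alone gives 68 < x < 262.
The perimeter condition gives x ≤ 445 − 165 − 97 = 183.
Intersecting the two: 68 < x ≤ 183.

68 < x ≤ 183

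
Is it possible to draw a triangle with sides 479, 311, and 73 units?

No

The longest side is 479, but the other two sum to only 384.
384 < 479, so the triangle inequality fails.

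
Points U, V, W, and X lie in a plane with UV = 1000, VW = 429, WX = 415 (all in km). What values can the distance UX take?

156 ≤ UX ≤ 1844 km

The maximum is all hops collinear in one direction: 1000 + 429 + 415 = 1844.
The longest hop is 1000; the others sum to 844. Folding the others back against it leaves at least 1000 − 844 = 156.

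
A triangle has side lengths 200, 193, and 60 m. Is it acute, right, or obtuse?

Compare the square of the longest side to the sum of squares of the other two: 60² + 193² = 40849 > 40000 = 200².

acute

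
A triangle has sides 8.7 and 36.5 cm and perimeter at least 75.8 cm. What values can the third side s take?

Triangle inequality alone gives 27.8 < s < 45.2.
The perimeter condition gives s ≥ 75.8 − 8.7 − 36.5 = 30.6.
Intersecting the two: 30.6 ≤ s < 45.2.

30.6 ≤ s < 45.2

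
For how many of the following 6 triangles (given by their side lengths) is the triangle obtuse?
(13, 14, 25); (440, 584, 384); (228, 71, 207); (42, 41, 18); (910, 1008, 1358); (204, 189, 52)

3

(13,14,25): 13²+14² = 365 < 625 = 25² → obtuse
(440,584,384): 384²+440² = 341056 = 584² → right
(228,71,207): 71²+207² = 47890 < 51984 = 228² → obtuse
(42,41,18): 18²+41² = 2005 > 1764 = 42² → acute
(910,1008,1358): 910²+1008² = 1844164 = 1358² → right
(204,189,52): 52²+189² = 38425 < 41616 = 204² → obtuse
3 of the 6 are obtuse.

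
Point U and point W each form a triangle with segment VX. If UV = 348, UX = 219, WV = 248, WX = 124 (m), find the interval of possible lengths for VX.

From triangle UVX: |348 − 219| < VX < 348 + 219, i.e. 129 < VX < 567.
From triangle WVX: 124 < VX < 372.
Both must hold, so VX lies in the intersection.

129 < VX < 372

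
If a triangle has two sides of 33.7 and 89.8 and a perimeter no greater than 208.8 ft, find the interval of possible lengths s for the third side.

56.1 < s ≤ 85.3 ft

Triangle inequality alone gives 56.1 < s < 123.5.
The perimeter condition gives s ≤ 208.8 − 33.7 − 89.8 = 85.3.
Intersecting the two: 56.1 < s ≤ 85.3.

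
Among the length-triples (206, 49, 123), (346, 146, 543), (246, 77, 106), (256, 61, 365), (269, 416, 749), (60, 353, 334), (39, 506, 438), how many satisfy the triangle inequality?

(49,123,206): 49+123 ≤ 206 → not valid
(146,346,543): 146+346 ≤ 543 → not valid
(77,106,246): 77+106 ≤ 246 → not valid
(61,256,365): 61+256 ≤ 365 → not valid
(269,416,749): 269+416 ≤ 749 → not valid
(60,334,353): 60+334 > 353 → valid
(39,438,506): 39+438 ≤ 506 → not valid
1 of the 7 triples forms a triangle.

1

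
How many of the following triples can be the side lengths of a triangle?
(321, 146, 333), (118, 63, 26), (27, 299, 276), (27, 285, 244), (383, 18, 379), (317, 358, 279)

(146,321,333): 146+321 > 333 → valid
(26,63,118): 26+63 ≤ 118 → not valid
(27,276,299): 27+276 > 299 → valid
(27,244,285): 27+244 ≤ 285 → not valid
(18,379,383): 18+379 > 383 → valid
(279,317,358): 279+317 > 358 → valid
4 of the 6 triples form a triangle.

4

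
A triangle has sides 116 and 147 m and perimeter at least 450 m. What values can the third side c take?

Triangle inequality alone gives 31 < c < 263.
The perimeter condition gives c ≥ 450 − 116 − 147 = 187.
Intersecting the two: 187 ≤ c < 263.

187 ≤ c < 263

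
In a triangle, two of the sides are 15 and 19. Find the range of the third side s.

By the triangle inequality, s must be less than 15 + 19 = 34 and greater than |15 − 19| = 4.

4 < s < 34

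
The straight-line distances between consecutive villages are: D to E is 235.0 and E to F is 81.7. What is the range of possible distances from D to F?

153.3 ≤ DF ≤ 316.7

By the triangle inequality, |235.0 − 81.7| ≤ DF ≤ 235.0 + 81.7.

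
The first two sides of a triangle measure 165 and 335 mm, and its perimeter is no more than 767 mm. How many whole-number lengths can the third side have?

97

Triangle inequality: 170 < x < 500. Perimeter ≤ 767 gives x ≤ 767 − 165 − 335 = 267.
So 170 < x ≤ 267; integers 171 through 267: 97 values.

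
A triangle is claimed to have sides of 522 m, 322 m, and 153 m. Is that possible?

No

The longest side is 522, but the other two sum to only 475.
475 < 522, so the triangle inequality fails.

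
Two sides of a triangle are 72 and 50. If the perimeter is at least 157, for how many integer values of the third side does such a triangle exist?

Triangle inequality: 22 < x < 122. Perimeter ≥ 157 gives x ≥ 157 − 72 − 50 = 35.
So 35 ≤ x < 122; integers 35 through 121: 87 values.

87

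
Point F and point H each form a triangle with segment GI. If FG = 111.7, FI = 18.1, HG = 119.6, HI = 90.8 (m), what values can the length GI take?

93.6 < GI < 129.8

From triangle FGI: |111.7 − 18.1| < GI < 111.7 + 18.1, i.e. 93.6 < GI < 129.8.
From triangle HGI: 28.8 < GI < 210.4.
Both must hold, so GI lies in the intersection.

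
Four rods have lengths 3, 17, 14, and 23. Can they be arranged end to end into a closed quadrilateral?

A quadrilateral exists iff every side is shorter than the sum of the others — equivalently, the longest side is less than the sum of the rest.
Longest side 23 < 34 (sum of the remaining 3), so yes.

Yes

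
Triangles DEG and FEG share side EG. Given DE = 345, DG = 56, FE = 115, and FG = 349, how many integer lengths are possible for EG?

From triangle DEG: 289 < EG < 401.
From triangle FEG: 234 < EG < 464.
Intersection: 289 < EG < 401, so integers 290 through 400: 111 values.

111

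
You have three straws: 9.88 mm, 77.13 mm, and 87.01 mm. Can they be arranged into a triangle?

No

The two shorter sides sum to 87.01, exactly equal to the longest side 87.01.
That gives only a degenerate (flat) triangle — the inequality must be strict.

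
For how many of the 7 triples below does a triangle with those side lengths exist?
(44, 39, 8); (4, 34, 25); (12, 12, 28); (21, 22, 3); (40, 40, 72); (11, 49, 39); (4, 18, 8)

(8,39,44): 8+39 > 44 → valid
(4,25,34): 4+25 ≤ 34 → not valid
(12,12,28): 12+12 ≤ 28 → not valid
(3,21,22): 3+21 > 22 → valid
(40,40,72): 40+40 > 72 → valid
(11,39,49): 11+39 > 49 → valid
(4,8,18): 4+8 ≤ 18 → not valid
4 of the 7 triples form a triangle.

4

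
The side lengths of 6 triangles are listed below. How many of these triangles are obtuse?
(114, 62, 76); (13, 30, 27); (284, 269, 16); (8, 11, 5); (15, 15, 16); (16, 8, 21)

(114,62,76): 62²+76² = 9620 < 12996 = 114² → obtuse
(13,30,27): 13²+27² = 898 < 900 = 30² → obtuse
(284,269,16): 16²+269² = 72617 < 80656 = 284² → obtuse
(8,11,5): 5²+8² = 89 < 121 = 11² → obtuse
(15,15,16): 15²+15² = 450 > 256 = 16² → acute
(16,8,21): 8²+16² = 320 < 441 = 21² → obtuse
5 of the 6 are obtuse.

5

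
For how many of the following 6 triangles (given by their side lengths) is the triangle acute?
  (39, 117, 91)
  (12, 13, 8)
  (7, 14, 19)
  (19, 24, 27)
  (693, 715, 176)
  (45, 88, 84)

(39,117,91): 39²+91² = 9802 < 13689 = 117² → obtuse
(12,13,8): 8²+12² = 208 > 169 = 13² → acute
(7,14,19): 7²+14² = 245 < 361 = 19² → obtuse
(19,24,27): 19²+24² = 937 > 729 = 27² → acute
(693,715,176): 176²+693² = 511225 = 715² → right
(45,88,84): 45²+84² = 9081 > 7744 = 88² → acute
3 of the 6 are acute.

3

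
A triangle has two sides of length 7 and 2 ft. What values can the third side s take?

5 < s < 9 (ft)

By the triangle inequality, s must be less than 7 + 2 = 9 and greater than |7 − 2| = 5.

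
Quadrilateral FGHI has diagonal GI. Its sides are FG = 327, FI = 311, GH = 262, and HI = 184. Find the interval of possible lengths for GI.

From triangle FGI: |327 − 311| < GI < 327 + 311, i.e. 16 < GI < 638.
From triangle HGI: 78 < GI < 446.
Both must hold, so GI lies in the intersection.

78 < GI < 446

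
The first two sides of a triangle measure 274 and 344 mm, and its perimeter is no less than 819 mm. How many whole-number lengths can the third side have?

417

Triangle inequality: 70 < x < 618. Perimeter ≥ 819 gives x ≥ 819 − 274 − 344 = 201.
So 201 ≤ x < 618; integers 201 through 617: 417 values.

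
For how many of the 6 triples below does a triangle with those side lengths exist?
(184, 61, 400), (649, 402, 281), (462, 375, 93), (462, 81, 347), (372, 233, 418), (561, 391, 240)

4

(61,184,400): 61+184 ≤ 400 → not valid
(281,402,649): 281+402 > 649 → valid
(93,375,462): 93+375 > 462 → valid
(81,347,462): 81+347 ≤ 462 → not valid
(233,372,418): 233+372 > 418 → valid
(240,391,561): 240+391 > 561 → valid
4 of the 6 triples form a triangle.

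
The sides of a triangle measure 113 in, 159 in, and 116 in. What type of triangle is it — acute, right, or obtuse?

acute

Compare the square of the longest side to the sum of squares of the other two: 113² + 116² = 26225 > 25281 = 159².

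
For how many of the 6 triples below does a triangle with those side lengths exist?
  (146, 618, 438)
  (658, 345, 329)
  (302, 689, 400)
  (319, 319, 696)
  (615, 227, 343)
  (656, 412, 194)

2

(146,438,618): 146+438 ≤ 618 → not valid
(329,345,658): 329+345 > 658 → valid
(302,400,689): 302+400 > 689 → valid
(319,319,696): 319+319 ≤ 696 → not valid
(227,343,615): 227+343 ≤ 615 → not valid
(194,412,656): 194+412 ≤ 656 → not valid
2 of the 6 triples form a triangle.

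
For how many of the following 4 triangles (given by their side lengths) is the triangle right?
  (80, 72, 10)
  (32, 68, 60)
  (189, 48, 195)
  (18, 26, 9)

2

(80,72,10): 10²+72² = 5284 < 6400 = 80² → obtuse
(32,68,60): 32²+60² = 4624 = 68² → right
(189,48,195): 48²+189² = 38025 = 195² → right
(18,26,9): 9²+18² = 405 < 676 = 26² → obtuse
2 of the 4 are right.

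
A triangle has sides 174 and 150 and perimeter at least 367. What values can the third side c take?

Triangle inequality alone gives 24 < c < 324.
The perimeter condition gives c ≥ 367 − 174 − 150 = 43.
Intersecting the two: 43 ≤ c < 324.

43 ≤ c < 324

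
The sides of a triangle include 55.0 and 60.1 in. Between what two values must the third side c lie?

By the triangle inequality, c must be less than 55.0 + 60.1 = 115.1 and greater than |55.0 − 60.1| = 5.1.

5.1 < c < 115.1 (in)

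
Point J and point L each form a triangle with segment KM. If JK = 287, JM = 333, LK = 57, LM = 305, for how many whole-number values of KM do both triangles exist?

From triangle JKM: 46 < KM < 620.
From triangle LKM: 248 < KM < 362.
Intersection: 248 < KM < 362, so integers 249 through 361: 113 values.

113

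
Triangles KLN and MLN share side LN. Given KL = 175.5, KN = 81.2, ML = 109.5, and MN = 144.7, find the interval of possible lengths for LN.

From triangle KLN: |175.5 − 81.2| < LN < 175.5 + 81.2, i.e. 94.3 < LN < 256.7.
From triangle MLN: 35.2 < LN < 254.2.
Both must hold, so LN lies in the intersection.

94.3 < LN < 254.2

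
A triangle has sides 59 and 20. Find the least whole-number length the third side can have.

40

The third side must be strictly greater than |59 − 20| = 39.
The smallest integer above 39 is 40.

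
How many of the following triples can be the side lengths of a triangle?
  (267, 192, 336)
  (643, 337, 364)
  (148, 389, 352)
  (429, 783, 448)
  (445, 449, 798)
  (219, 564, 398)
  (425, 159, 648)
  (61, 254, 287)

7

(192,267,336): 192+267 > 336 → valid
(337,364,643): 337+364 > 643 → valid
(148,352,389): 148+352 > 389 → valid
(429,448,783): 429+448 > 783 → valid
(445,449,798): 445+449 > 798 → valid
(219,398,564): 219+398 > 564 → valid
(159,425,648): 159+425 ≤ 648 → not valid
(61,254,287): 61+254 > 287 → valid
7 of the 8 triples form a triangle.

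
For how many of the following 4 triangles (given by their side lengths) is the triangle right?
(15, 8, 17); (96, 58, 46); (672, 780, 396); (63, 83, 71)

2

(15,8,17): 8²+15² = 289 = 17² → right
(96,58,46): 46²+58² = 5480 < 9216 = 96² → obtuse
(672,780,396): 396²+672² = 608400 = 780² → right
(63,83,71): 63²+71² = 9010 > 6889 = 83² → acute
2 of the 4 are right.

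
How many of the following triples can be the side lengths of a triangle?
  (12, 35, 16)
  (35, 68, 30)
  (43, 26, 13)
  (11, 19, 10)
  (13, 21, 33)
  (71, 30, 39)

2

(12,16,35): 12+16 ≤ 35 → not valid
(30,35,68): 30+35 ≤ 68 → not valid
(13,26,43): 13+26 ≤ 43 → not valid
(10,11,19): 10+11 > 19 → valid
(13,21,33): 13+21 > 33 → valid
(30,39,71): 30+39 ≤ 71 → not valid
2 of the 6 triples form a triangle.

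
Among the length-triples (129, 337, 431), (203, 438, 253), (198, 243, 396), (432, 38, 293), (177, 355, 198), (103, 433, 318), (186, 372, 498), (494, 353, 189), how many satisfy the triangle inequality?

(129,337,431): 129+337 > 431 → valid
(203,253,438): 203+253 > 438 → valid
(198,243,396): 198+243 > 396 → valid
(38,293,432): 38+293 ≤ 432 → not valid
(177,198,355): 177+198 > 355 → valid
(103,318,433): 103+318 ≤ 433 → not valid
(186,372,498): 186+372 > 498 → valid
(189,353,494): 189+353 > 494 → valid
6 of the 8 triples form a triangle.

6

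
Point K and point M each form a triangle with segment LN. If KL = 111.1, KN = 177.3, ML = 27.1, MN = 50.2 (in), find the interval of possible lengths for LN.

66.2 < LN < 77.3

From triangle KLN: |111.1 − 177.3| < LN < 111.1 + 177.3, i.e. 66.2 < LN < 288.4.
From triangle MLN: 23.1 < LN < 77.3.
Both must hold, so LN lies in the intersection.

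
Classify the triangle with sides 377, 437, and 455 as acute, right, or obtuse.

Compare the square of the longest side to the sum of squares of the other two: 377² + 437² = 333098 > 207025 = 455².

acute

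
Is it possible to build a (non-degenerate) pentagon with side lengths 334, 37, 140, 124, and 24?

For a pentagon, each side must be shorter than the sum of the others.
Here the longest side is 334, but the remaining 4 sides sum to only 325.

No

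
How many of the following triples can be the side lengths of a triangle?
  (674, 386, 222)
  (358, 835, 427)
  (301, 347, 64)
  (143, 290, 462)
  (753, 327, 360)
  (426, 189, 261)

(222,386,674): 222+386 ≤ 674 → not valid
(358,427,835): 358+427 ≤ 835 → not valid
(64,301,347): 64+301 > 347 → valid
(143,290,462): 143+290 ≤ 462 → not valid
(327,360,753): 327+360 ≤ 753 → not valid
(189,261,426): 189+261 > 426 → valid
2 of the 6 triples form a triangle.

2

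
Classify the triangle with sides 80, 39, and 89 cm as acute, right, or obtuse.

right

Compare the square of the longest side to the sum of squares of the other two: 39² + 80² = 7921 = 89².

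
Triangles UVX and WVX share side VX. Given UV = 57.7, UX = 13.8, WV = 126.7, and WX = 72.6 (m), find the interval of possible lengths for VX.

From triangle UVX: |57.7 − 13.8| < VX < 57.7 + 13.8, i.e. 43.9 < VX < 71.5.
From triangle WVX: 54.1 < VX < 199.3.
Both must hold, so VX lies in the intersection.

54.1 < VX < 71.5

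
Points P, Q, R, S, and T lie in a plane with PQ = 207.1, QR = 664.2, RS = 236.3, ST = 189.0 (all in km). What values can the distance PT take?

The maximum is all hops collinear in one direction: 207.1 + 664.2 + 236.3 + 189.0 = 1296.6.
The longest hop is 664.2; the others sum to 632.4. Folding the others back against it leaves at least 664.2 − 632.4 = 31.8.

31.8 ≤ PT ≤ 1296.6 km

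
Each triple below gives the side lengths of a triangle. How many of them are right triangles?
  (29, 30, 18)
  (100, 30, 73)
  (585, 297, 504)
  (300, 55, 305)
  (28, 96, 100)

(29,30,18): 18²+29² = 1165 > 900 = 30² → acute
(100,30,73): 30²+73² = 6229 < 10000 = 100² → obtuse
(585,297,504): 297²+504² = 342225 = 585² → right
(300,55,305): 55²+300² = 93025 = 305² → right
(28,96,100): 28²+96² = 10000 = 100² → right
3 of the 5 are right.

3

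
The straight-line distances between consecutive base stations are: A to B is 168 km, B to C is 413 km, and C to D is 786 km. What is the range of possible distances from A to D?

The maximum is all hops collinear in one direction: 168 + 413 + 786 = 1367.
The longest hop is 786; the others sum to 581. Folding the others back against it leaves at least 786 − 581 = 205.

205 ≤ AD ≤ 1367 km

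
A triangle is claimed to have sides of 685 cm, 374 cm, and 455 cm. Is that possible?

The longest side is 685, and the other two sum to 829.
Since 829 > 685, the triangle inequality holds.

Yes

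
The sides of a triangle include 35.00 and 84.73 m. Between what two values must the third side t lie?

By the triangle inequality, t must be less than 35.00 + 84.73 = 119.73 and greater than |35.00 − 84.73| = 49.73.

49.73 < t < 119.73 (m)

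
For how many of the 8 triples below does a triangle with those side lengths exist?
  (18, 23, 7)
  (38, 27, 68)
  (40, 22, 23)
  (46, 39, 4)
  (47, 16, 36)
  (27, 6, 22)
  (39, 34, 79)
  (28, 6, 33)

5

(7,18,23): 7+18 > 23 → valid
(27,38,68): 27+38 ≤ 68 → not valid
(22,23,40): 22+23 > 40 → valid
(4,39,46): 4+39 ≤ 46 → not valid
(16,36,47): 16+36 > 47 → valid
(6,22,27): 6+22 > 27 → valid
(34,39,79): 34+39 ≤ 79 → not valid
(6,28,33): 6+28 > 33 → valid
5 of the 8 triples form a triangle.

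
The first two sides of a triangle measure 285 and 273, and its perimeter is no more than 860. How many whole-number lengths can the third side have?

290

Triangle inequality: 12 < x < 558. Perimeter ≤ 860 gives x ≤ 860 − 285 − 273 = 302.
So 12 < x ≤ 302; integers 13 through 302: 290 values.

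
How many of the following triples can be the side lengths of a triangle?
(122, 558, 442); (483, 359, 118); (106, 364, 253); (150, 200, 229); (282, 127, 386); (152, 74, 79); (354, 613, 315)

5

(122,442,558): 122+442 > 558 → valid
(118,359,483): 118+359 ≤ 483 → not valid
(106,253,364): 106+253 ≤ 364 → not valid
(150,200,229): 150+200 > 229 → valid
(127,282,386): 127+282 > 386 → valid
(74,79,152): 74+79 > 152 → valid
(315,354,613): 315+354 > 613 → valid
5 of the 7 triples form a triangle.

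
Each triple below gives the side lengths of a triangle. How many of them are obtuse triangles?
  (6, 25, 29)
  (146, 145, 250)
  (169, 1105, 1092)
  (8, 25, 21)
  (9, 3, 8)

4

(6,25,29): 6²+25² = 661 < 841 = 29² → obtuse
(146,145,250): 145²+146² = 42341 < 62500 = 250² → obtuse
(169,1105,1092): 169²+1092² = 1221025 = 1105² → right
(8,25,21): 8²+21² = 505 < 625 = 25² → obtuse
(9,3,8): 3²+8² = 73 < 81 = 9² → obtuse
4 of the 5 are obtuse.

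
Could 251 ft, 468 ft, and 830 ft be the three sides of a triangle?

No

The longest side is 830, but the other two sum to only 719.
719 < 830, so the triangle inequality fails.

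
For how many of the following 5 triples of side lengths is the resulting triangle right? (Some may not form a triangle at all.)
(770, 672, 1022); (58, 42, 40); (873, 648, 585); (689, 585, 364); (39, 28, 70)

(770,672,1022): 672²+770² = 1044484 = 1022² → right
(58,42,40): 40²+42² = 3364 = 58² → right
(873,648,585): 585²+648² = 762129 = 873² → right
(689,585,364): 364²+585² = 474721 = 689² → right
(39,28,70): 28+39 ≤ 70, not a triangle
4 of the 5 are right.

4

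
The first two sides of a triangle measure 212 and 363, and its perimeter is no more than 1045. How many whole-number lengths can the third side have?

319

Triangle inequality: 151 < x < 575. Perimeter ≤ 1045 gives x ≤ 1045 − 212 − 363 = 470.
So 151 < x ≤ 470; integers 152 through 470: 319 values.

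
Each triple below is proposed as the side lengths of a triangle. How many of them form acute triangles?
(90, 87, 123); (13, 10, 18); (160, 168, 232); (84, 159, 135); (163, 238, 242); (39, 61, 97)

(90,87,123): 87²+90² = 15669 > 15129 = 123² → acute
(13,10,18): 10²+13² = 269 < 324 = 18² → obtuse
(160,168,232): 160²+168² = 53824 = 232² → right
(84,159,135): 84²+135² = 25281 = 159² → right
(163,238,242): 163²+238² = 83213 > 58564 = 242² → acute
(39,61,97): 39²+61² = 5242 < 9409 = 97² → obtuse
2 of the 6 are acute.

2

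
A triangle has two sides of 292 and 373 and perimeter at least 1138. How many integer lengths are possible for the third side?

192

Triangle inequality: 81 < x < 665. Perimeter ≥ 1138 gives x ≥ 1138 − 292 − 373 = 473.
So 473 ≤ x < 665; integers 473 through 664: 192 values.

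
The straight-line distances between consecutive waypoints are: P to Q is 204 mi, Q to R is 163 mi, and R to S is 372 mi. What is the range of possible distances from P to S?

5 ≤ PS ≤ 739 mi

The maximum is all hops collinear in one direction: 204 + 163 + 372 = 739.
The longest hop is 372; the others sum to 367. Folding the others back against it leaves at least 372 − 367 = 5.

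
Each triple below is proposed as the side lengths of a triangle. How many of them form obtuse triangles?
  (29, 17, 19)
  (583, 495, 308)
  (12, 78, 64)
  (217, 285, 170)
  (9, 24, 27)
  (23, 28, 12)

(29,17,19): 17²+19² = 650 < 841 = 29² → obtuse
(583,495,308): 308²+495² = 339889 = 583² → right
(12,78,64): 12+64 ≤ 78, not a triangle
(217,285,170): 170²+217² = 75989 < 81225 = 285² → obtuse
(9,24,27): 9²+24² = 657 < 729 = 27² → obtuse
(23,28,12): 12²+23² = 673 < 784 = 28² → obtuse
4 of the 6 are obtuse.

4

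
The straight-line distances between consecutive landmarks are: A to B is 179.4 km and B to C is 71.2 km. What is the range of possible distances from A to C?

108.2 ≤ AC ≤ 250.6 km

By the triangle inequality, |179.4 − 71.2| ≤ AC ≤ 179.4 + 71.2.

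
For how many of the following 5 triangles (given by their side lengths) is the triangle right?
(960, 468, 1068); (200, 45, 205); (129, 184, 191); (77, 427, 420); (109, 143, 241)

3

(960,468,1068): 468²+960² = 1140624 = 1068² → right
(200,45,205): 45²+200² = 42025 = 205² → right
(129,184,191): 129²+184² = 50497 > 36481 = 191² → acute
(77,427,420): 77²+420² = 182329 = 427² → right
(109,143,241): 109²+143² = 32330 < 58081 = 241² → obtuse
3 of the 5 are right.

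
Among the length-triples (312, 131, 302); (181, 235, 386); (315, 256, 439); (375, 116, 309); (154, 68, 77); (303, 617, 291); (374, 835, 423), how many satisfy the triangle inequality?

4

(131,302,312): 131+302 > 312 → valid
(181,235,386): 181+235 > 386 → valid
(256,315,439): 256+315 > 439 → valid
(116,309,375): 116+309 > 375 → valid
(68,77,154): 68+77 ≤ 154 → not valid
(291,303,617): 291+303 ≤ 617 → not valid
(374,423,835): 374+423 ≤ 835 → not valid
4 of the 7 triples form a triangle.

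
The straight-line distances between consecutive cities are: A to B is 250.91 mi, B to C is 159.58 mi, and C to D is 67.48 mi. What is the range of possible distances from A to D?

The maximum is all hops collinear in one direction: 250.91 + 159.58 + 67.48 = 477.97.
The longest hop is 250.91; the others sum to 227.06. Folding the others back against it leaves at least 250.91 − 227.06 = 23.85.

23.85 ≤ AD ≤ 477.97 mi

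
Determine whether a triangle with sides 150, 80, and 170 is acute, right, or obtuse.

Compare the square of the longest side to the sum of squares of the other two: 80² + 150² = 28900 = 170².

right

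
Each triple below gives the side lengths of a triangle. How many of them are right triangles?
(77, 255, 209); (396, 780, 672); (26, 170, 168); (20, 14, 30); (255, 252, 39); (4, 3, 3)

(77,255,209): 77²+209² = 49610 < 65025 = 255² → obtuse
(396,780,672): 396²+672² = 608400 = 780² → right
(26,170,168): 26²+168² = 28900 = 170² → right
(20,14,30): 14²+20² = 596 < 900 = 30² → obtuse
(255,252,39): 39²+252² = 65025 = 255² → right
(4,3,3): 3²+3² = 18 > 16 = 4² → acute
3 of the 6 are right.

3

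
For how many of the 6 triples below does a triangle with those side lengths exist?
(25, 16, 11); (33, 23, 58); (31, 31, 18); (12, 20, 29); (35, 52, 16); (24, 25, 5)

4

(11,16,25): 11+16 > 25 → valid
(23,33,58): 23+33 ≤ 58 → not valid
(18,31,31): 18+31 > 31 → valid
(12,20,29): 12+20 > 29 → valid
(16,35,52): 16+35 ≤ 52 → not valid
(5,24,25): 5+24 > 25 → valid
4 of the 6 triples form a triangle.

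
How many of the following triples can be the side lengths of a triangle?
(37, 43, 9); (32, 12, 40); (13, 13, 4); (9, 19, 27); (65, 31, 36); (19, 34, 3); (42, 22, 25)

6

(9,37,43): 9+37 > 43 → valid
(12,32,40): 12+32 > 40 → valid
(4,13,13): 4+13 > 13 → valid
(9,19,27): 9+19 > 27 → valid
(31,36,65): 31+36 > 65 → valid
(3,19,34): 3+19 ≤ 34 → not valid
(22,25,42): 22+25 > 42 → valid
6 of the 7 triples form a triangle.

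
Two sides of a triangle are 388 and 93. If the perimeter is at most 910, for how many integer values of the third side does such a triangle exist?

Triangle inequality: 295 < x < 481. Perimeter ≤ 910 gives x ≤ 910 − 388 − 93 = 429.
So 295 < x ≤ 429; integers 296 through 429: 134 values.

134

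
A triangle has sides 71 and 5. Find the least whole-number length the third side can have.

67

The third side must be strictly greater than |71 − 5| = 66.
The smallest integer above 66 is 67.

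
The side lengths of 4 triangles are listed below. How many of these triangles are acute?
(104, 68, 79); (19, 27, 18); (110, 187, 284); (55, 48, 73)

(104,68,79): 68²+79² = 10865 > 10816 = 104² → acute
(19,27,18): 18²+19² = 685 < 729 = 27² → obtuse
(110,187,284): 110²+187² = 47069 < 80656 = 284² → obtuse
(55,48,73): 48²+55² = 5329 = 73² → right
1 of the 4 is acute.

1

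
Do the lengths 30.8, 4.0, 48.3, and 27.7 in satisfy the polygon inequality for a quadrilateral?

A quadrilateral exists iff every side is shorter than the sum of the others — equivalently, the longest side is less than the sum of the rest.
Longest side 48.3 < 62.5 (sum of the remaining 3), so yes.

Yes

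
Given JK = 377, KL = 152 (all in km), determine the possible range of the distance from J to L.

225 ≤ JL ≤ 529 km

By the triangle inequality, |377 − 152| ≤ JL ≤ 377 + 152.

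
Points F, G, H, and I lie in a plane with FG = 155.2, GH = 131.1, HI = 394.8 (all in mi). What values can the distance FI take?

The maximum is all hops collinear in one direction: 155.2 + 131.1 + 394.8 = 681.1.
The longest hop is 394.8; the others sum to 286.3. Folding the others back against it leaves at least 394.8 − 286.3 = 108.5.

108.5 ≤ FI ≤ 681.1 mi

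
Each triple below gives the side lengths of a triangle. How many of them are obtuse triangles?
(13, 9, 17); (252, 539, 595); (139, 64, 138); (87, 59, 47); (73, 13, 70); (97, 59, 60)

4

(13,9,17): 9²+13² = 250 < 289 = 17² → obtuse
(252,539,595): 252²+539² = 354025 = 595² → right
(139,64,138): 64²+138² = 23140 > 19321 = 139² → acute
(87,59,47): 47²+59² = 5690 < 7569 = 87² → obtuse
(73,13,70): 13²+70² = 5069 < 5329 = 73² → obtuse
(97,59,60): 59²+60² = 7081 < 9409 = 97² → obtuse
4 of the 6 are obtuse.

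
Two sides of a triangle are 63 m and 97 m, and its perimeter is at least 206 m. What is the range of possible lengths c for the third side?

Triangle inequality alone gives 34 < c < 160.
The perimeter condition gives c ≥ 206 − 63 − 97 = 46.
Intersecting the two: 46 ≤ c < 160.

46 ≤ c < 160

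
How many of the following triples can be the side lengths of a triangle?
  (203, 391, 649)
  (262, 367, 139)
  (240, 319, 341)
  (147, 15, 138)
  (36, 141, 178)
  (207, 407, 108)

3

(203,391,649): 203+391 ≤ 649 → not valid
(139,262,367): 139+262 > 367 → valid
(240,319,341): 240+319 > 341 → valid
(15,138,147): 15+138 > 147 → valid
(36,141,178): 36+141 ≤ 178 → not valid
(108,207,407): 108+207 ≤ 407 → not valid
3 of the 6 triples form a triangle.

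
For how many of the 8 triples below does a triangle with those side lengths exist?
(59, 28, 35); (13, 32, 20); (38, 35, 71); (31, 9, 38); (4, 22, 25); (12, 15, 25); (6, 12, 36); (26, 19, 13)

7

(28,35,59): 28+35 > 59 → valid
(13,20,32): 13+20 > 32 → valid
(35,38,71): 35+38 > 71 → valid
(9,31,38): 9+31 > 38 → valid
(4,22,25): 4+22 > 25 → valid
(12,15,25): 12+15 > 25 → valid
(6,12,36): 6+12 ≤ 36 → not valid
(13,19,26): 13+19 > 26 → valid
7 of the 8 triples form a triangle.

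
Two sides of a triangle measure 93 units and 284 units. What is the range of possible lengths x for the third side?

191 < x < 377

By the triangle inequality, x must be less than 93 + 284 = 377 and greater than |93 − 284| = 191.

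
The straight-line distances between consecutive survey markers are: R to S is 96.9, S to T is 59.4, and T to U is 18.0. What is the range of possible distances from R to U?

19.5 ≤ RU ≤ 174.3

The maximum is all hops collinear in one direction: 96.9 + 59.4 + 18.0 = 174.3.
The longest hop is 96.9; the others sum to 77.4. Folding the others back against it leaves at least 96.9 − 77.4 = 19.5.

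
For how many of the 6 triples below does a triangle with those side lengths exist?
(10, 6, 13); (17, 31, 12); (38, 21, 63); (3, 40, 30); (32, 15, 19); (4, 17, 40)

(6,10,13): 6+10 > 13 → valid
(12,17,31): 12+17 ≤ 31 → not valid
(21,38,63): 21+38 ≤ 63 → not valid
(3,30,40): 3+30 ≤ 40 → not valid
(15,19,32): 15+19 > 32 → valid
(4,17,40): 4+17 ≤ 40 → not valid
2 of the 6 triples form a triangle.

2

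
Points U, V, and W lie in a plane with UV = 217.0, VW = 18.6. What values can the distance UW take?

198.4 ≤ UW ≤ 235.6

By the triangle inequality, |217.0 − 18.6| ≤ UW ≤ 217.0 + 18.6.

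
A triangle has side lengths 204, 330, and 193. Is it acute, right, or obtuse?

obtuse

Compare the square of the longest side to the sum of squares of the other two: 193² + 204² = 78865 < 108900 = 330².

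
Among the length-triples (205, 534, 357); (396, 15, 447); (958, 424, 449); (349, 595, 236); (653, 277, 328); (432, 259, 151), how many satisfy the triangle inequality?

(205,357,534): 205+357 > 534 → valid
(15,396,447): 15+396 ≤ 447 → not valid
(424,449,958): 424+449 ≤ 958 → not valid
(236,349,595): 236+349 ≤ 595 → not valid
(277,328,653): 277+328 ≤ 653 → not valid
(151,259,432): 151+259 ≤ 432 → not valid
1 of the 6 triples forms a triangle.

1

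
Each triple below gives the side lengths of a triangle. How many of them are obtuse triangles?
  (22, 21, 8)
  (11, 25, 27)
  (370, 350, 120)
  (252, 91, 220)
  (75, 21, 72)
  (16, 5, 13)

(22,21,8): 8²+21² = 505 > 484 = 22² → acute
(11,25,27): 11²+25² = 746 > 729 = 27² → acute
(370,350,120): 120²+350² = 136900 = 370² → right
(252,91,220): 91²+220² = 56681 < 63504 = 252² → obtuse
(75,21,72): 21²+72² = 5625 = 75² → right
(16,5,13): 5²+13² = 194 < 256 = 16² → obtuse
2 of the 6 are obtuse.

2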